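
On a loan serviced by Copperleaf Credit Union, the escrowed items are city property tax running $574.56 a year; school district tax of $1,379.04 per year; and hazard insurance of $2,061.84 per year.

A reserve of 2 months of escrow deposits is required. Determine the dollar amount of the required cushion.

$669.24

City property tax — $574.56/yr
School district tax — $1,379.04/yr
Hazard insurance — $2,061.84/yr
Yearly total = $574.56 + $1,379.04 + $2,061.84 = $4,015.44
Monthly escrow = $4,015.44 ÷ 12 = $334.62
Cushion = 2 × $334.62 = $669.24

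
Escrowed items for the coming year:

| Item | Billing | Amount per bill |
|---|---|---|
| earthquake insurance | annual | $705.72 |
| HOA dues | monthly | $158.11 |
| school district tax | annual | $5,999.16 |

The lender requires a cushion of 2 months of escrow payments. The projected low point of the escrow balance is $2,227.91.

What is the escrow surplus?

$794.21

Earthquake insurance: $705.72
HOA dues: $158.11 × 12 = $1,897.32
School district tax: $5,999.16
Annual escrow total = $705.72 + $1,897.32 + $5,999.16 = $8,602.20
Monthly = $8,602.20 ÷ 12 = $716.85
Required cushion = 2 × $716.85 = $1,433.70
Excess over cushion: $2,227.91 − $1,433.70 = $794.21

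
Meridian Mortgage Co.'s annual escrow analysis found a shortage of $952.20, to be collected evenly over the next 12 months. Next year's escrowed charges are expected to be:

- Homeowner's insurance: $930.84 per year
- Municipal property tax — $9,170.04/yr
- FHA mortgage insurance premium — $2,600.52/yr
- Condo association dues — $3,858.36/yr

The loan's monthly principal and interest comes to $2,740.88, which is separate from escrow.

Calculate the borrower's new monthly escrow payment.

$1,459.33

Homeowner's insurance: $930.84 per year
Municipal property tax: $9,170.04 per year
FHA mortgage insurance premium: $2,600.52 per year
Condo association dues: $3,858.36 per year
Total annual escrow = $930.84 + $9,170.04 + $2,600.52 + $3,858.36 = $16,559.76
Monthly escrow = $16,559.76 ÷ 12 = $1,379.98
Shortage per month = $952.20 / 12 = $79.35
Adjusted monthly = $1,379.98 + $79.35 = $1,459.33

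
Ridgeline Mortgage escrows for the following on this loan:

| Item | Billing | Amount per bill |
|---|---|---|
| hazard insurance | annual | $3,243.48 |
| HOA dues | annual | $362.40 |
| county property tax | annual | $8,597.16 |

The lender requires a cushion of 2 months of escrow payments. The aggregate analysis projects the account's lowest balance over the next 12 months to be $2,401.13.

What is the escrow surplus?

Hazard insurance — $3,243.48/yr
HOA dues — $362.40/yr
County property tax — $8,597.16/yr
Total per year = $12,203.04
Base monthly escrow = $12,203.04 ÷ 12 = $1,016.92
Cushion = 2 × $1,016.92 = $2,033.84
Excess over cushion: $2,401.13 − $2,033.84 = $367.29

$367.29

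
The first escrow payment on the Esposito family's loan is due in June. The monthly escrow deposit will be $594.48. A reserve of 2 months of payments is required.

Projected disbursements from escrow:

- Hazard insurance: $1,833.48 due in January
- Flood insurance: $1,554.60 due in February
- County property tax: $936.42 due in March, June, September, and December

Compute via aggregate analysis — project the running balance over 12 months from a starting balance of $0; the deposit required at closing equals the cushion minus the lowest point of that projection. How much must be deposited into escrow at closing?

$2,377.92

Cushion = 2 × $594.48 = $1,188.96
Trial balance (start $0, +$594.48 each month, − disbursements):
  Jun: +$594.48 − $936.42 → -$341.94
  Jul: +$594.48 → $252.54
  Aug: +$594.48 → $847.02
  Sep: +$594.48 − $936.42 → $505.08
  Oct: +$594.48 → $1,099.56
  Nov: +$594.48 → $1,694.04
  Dec: +$594.48 − $936.42 → $1,352.10
  Jan: +$594.48 − $1,833.48 → $113.10
  Feb: +$594.48 − $1,554.60 → -$847.02
  Mar: +$594.48 − $936.42 → -$1,188.96
  Apr: +$594.48 → -$594.48
  May: +$594.48 → $0.00
Lowest trial balance = -$1,188.96 (Mar)
Initial deposit = cushion − low point = $1,188.96 − (-$1,188.96) = $2,377.92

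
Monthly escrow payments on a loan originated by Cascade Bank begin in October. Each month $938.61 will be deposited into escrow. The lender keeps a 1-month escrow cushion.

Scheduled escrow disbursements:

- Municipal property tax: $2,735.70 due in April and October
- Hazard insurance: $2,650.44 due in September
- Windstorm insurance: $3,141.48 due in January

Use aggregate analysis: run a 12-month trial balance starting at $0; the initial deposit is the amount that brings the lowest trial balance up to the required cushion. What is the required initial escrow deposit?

Cushion = 1 × $938.61 = $938.61
Trial balance (start $0, +$938.61 each month, − disbursements):
  Oct: +$938.61 − $2,735.70 → -$1,797.09
  Nov: +$938.61 → -$858.48
  Dec: +$938.61 → $80.13
  Jan: +$938.61 − $3,141.48 → -$2,122.74
  Feb: +$938.61 → -$1,184.13
  Mar: +$938.61 → -$245.52
  Apr: +$938.61 − $2,735.70 → -$2,042.61
  May: +$938.61 → -$1,104.00
  Jun: +$938.61 → -$165.39
  Jul: +$938.61 → $773.22
  Aug: +$938.61 → $1,711.83
  Sep: +$938.61 − $2,650.44 → $0.00
Lowest trial balance = -$2,122.74 (Jan)
Initial deposit = cushion − low point = $938.61 − (-$2,122.74) = $3,061.35

$3,061.35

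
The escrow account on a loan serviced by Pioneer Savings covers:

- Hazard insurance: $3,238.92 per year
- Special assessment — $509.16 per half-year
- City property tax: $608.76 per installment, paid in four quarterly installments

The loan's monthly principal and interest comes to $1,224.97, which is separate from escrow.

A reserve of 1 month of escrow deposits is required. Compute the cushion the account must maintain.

Hazard insurance = $3,238.92/yr
Special assessment = $509.16 × 2 = $1,018.32/yr
City property tax = $608.76 × 4 = $2,435.04/yr
Yearly total = $6,692.28
Per month = $6,692.28 ÷ 12 = $557.69
Required cushion = 1 × $557.69 = $557.69

$557.69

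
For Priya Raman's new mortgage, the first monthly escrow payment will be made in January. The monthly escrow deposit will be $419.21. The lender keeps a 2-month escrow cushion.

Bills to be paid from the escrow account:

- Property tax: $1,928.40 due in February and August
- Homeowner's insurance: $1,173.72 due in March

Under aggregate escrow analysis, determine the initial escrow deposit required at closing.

Cushion = 2 × $419.21 = $838.42
Trial balance (start $0, +$419.21 each month, − disbursements):
  Jan: +$419.21 → $419.21
  Feb: +$419.21 − $1,928.40 → -$1,089.98
  Mar: +$419.21 − $1,173.72 → -$1,844.49
  Apr: +$419.21 → -$1,425.28
  May: +$419.21 → -$1,006.07
  Jun: +$419.21 → -$586.86
  Jul: +$419.21 → -$167.65
  Aug: +$419.21 − $1,928.40 → -$1,676.84
  Sep: +$419.21 → -$1,257.63
  Oct: +$419.21 → -$838.42
  Nov: +$419.21 → -$419.21
  Dec: +$419.21 → $0.00
Lowest trial balance = -$1,844.49 (Mar)
Initial deposit = cushion − low point = $838.42 − (-$1,844.49) = $2,682.91

$2,682.91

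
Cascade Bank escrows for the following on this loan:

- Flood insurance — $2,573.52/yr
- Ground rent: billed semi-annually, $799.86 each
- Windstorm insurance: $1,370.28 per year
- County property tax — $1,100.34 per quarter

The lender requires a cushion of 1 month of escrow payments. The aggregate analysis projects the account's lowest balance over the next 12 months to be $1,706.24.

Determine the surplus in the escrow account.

$877.50

Flood insurance — $2,573.52/yr
Ground rent — $799.86 × 2 = $1,599.72/yr
Windstorm insurance — $1,370.28/yr
County property tax — $1,100.34 × 4 = $4,401.36/yr
Annual escrow total = $9,944.88
Monthly = $9,944.88 ÷ 12 = $828.74
Required cushion = 1 × $828.74 = $828.74
Excess over cushion: $1,706.24 − $828.74 = $877.50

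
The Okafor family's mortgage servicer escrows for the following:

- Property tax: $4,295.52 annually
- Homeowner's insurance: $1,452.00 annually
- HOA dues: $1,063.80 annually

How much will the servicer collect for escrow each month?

Property tax = $4,295.52 per year
Homeowner's insurance = $1,452.00 per year
HOA dues = $1,063.80 per year
Combined annual = $4,295.52 + $1,452.00 + $1,063.80 = $6,811.32
Monthly escrow = $6,811.32 ÷ 12 = $567.61

$567.61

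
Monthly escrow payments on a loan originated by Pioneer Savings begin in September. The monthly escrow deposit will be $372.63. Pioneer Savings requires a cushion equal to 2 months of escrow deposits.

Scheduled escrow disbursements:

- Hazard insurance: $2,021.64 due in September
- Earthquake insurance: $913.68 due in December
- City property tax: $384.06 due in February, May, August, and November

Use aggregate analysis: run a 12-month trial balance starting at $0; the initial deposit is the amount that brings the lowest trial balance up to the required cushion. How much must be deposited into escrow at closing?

Cushion = 2 × $372.63 = $745.26
Trial balance (start $0, +$372.63 each month, − disbursements):
  Sep: +$372.63 − $2,021.64 → -$1,649.01
  Oct: +$372.63 → -$1,276.38
  Nov: +$372.63 − $384.06 → -$1,287.81
  Dec: +$372.63 − $913.68 → -$1,828.86
  Jan: +$372.63 → -$1,456.23
  Feb: +$372.63 − $384.06 → -$1,467.66
  Mar: +$372.63 → -$1,095.03
  Apr: +$372.63 → -$722.40
  May: +$372.63 − $384.06 → -$733.83
  Jun: +$372.63 → -$361.20
  Jul: +$372.63 → $11.43
  Aug: +$372.63 − $384.06 → $0.00
Lowest trial balance = -$1,828.86 (Dec)
Initial deposit = cushion − low point = $745.26 − (-$1,828.86) = $2,574.12

$2,574.12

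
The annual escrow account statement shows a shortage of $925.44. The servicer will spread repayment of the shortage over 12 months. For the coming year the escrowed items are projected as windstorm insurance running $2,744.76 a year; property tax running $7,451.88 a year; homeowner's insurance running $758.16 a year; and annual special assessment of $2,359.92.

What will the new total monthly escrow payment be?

Windstorm insurance = $2,744.76 per year
Property tax = $7,451.88 per year
Homeowner's insurance = $758.16 per year
Special assessment = $2,359.92 per year
Total per year = $2,744.76 + $7,451.88 + $758.16 + $2,359.92 = $13,314.72
Per month = $13,314.72 ÷ 12 = $1,109.56
Shortage spread = $925.44 ÷ 12 = $77.12/mo
New monthly escrow = $1,109.56 + $77.12 = $1,186.68

$1,186.68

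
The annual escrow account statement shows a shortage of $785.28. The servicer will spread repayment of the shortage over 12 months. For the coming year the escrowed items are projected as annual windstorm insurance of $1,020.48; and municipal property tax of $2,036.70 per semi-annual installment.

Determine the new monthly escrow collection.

Windstorm insurance — $1,020.48 annually
Municipal property tax — $2,036.70 × 2 = $4,073.40 annually
Total per year = $5,093.88
Per month = $5,093.88 / 12 = $424.49
Monthly shortage recovery: $785.28 / 12 = $65.44
Adjusted monthly = $424.49 + $65.44 = $489.93

$489.93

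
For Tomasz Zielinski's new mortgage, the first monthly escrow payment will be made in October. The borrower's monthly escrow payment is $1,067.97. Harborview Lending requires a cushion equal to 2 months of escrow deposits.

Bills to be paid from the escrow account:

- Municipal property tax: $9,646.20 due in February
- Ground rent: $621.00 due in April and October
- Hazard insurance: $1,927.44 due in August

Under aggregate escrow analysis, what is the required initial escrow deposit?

Cushion = 2 × $1,067.97 = $2,135.94
Trial balance (start $0, +$1,067.97 each month, − disbursements):
  Oct: +$1,067.97 − $621.00 → $446.97
  Nov: +$1,067.97 → $1,514.94
  Dec: +$1,067.97 → $2,582.91
  Jan: +$1,067.97 → $3,650.88
  Feb: +$1,067.97 − $9,646.20 → -$4,927.35
  Mar: +$1,067.97 → -$3,859.38
  Apr: +$1,067.97 − $621.00 → -$3,412.41
  May: +$1,067.97 → -$2,344.44
  Jun: +$1,067.97 → -$1,276.47
  Jul: +$1,067.97 → -$208.50
  Aug: +$1,067.97 − $1,927.44 → -$1,067.97
  Sep: +$1,067.97 → $0.00
Lowest trial balance = -$4,927.35 (Feb)
Initial deposit = cushion − low point = $2,135.94 − (-$4,927.35) = $7,063.29

$7,063.29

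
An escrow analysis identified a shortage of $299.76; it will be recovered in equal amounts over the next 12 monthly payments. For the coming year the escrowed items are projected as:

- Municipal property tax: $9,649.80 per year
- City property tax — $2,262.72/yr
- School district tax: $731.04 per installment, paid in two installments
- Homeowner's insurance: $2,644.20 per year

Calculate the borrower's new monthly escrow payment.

$1,359.88

Municipal property tax = $9,649.80 per year
City property tax = $2,262.72 per year
School district tax = $731.04 × 2 = $1,462.08 per year
Homeowner's insurance = $2,644.20 per year
Yearly total = $9,649.80 + $2,262.72 + $1,462.08 + $2,644.20 = $16,018.80
Per month = $16,018.80 / 12 = $1,334.90
Shortage spread = $299.76 / 12 = $24.98/mo
Adjusted monthly = $1,334.90 + $24.98 = $1,359.88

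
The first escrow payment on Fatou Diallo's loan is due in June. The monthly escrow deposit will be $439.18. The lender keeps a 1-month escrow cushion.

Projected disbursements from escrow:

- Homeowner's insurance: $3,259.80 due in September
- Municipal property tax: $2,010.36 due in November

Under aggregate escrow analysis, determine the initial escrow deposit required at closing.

$3,074.26

Cushion = 1 × $439.18 = $439.18
Trial balance (start $0, +$439.18 each month, − disbursements):
  Jun: +$439.18 → $439.18
  Jul: +$439.18 → $878.36
  Aug: +$439.18 → $1,317.54
  Sep: +$439.18 − $3,259.80 → -$1,503.08
  Oct: +$439.18 → -$1,063.90
  Nov: +$439.18 − $2,010.36 → -$2,635.08
  Dec: +$439.18 → -$2,195.90
  Jan: +$439.18 → -$1,756.72
  Feb: +$439.18 → -$1,317.54
  Mar: +$439.18 → -$878.36
  Apr: +$439.18 → -$439.18
  May: +$439.18 → $0.00
Lowest trial balance = -$2,635.08 (Nov)
Initial deposit = cushion − low point = $439.18 − (-$2,635.08) = $3,074.26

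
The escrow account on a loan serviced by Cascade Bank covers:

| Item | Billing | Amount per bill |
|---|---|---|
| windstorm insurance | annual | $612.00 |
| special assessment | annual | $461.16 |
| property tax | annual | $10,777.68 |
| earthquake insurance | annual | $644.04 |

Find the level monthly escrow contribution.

$1,041.24

Windstorm insurance — $612.00
Special assessment — $461.16
Property tax — $10,777.68
Earthquake insurance — $644.04
Annual escrow total = $612.00 + $461.16 + $10,777.68 + $644.04 = $12,494.88
Per month = $12,494.88 ÷ 12 = $1,041.24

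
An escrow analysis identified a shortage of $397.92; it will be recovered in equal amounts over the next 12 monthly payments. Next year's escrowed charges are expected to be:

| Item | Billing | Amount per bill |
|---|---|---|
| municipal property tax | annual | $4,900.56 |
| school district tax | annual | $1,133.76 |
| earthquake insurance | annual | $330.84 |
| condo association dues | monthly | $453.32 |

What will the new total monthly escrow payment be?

Municipal property tax = $4,900.56 per year
School district tax = $1,133.76 per year
Earthquake insurance = $330.84 per year
Condo association dues = $453.32 × 12 = $5,439.84 per year
Total annual escrow = $4,900.56 + $1,133.76 + $330.84 + $5,439.84 = $11,805.00
Monthly = $11,805.00 / 12 = $983.75
Shortage per month = $397.92 ÷ 12 = $33.16
New monthly escrow = $983.75 + $33.16 = $1,016.91

$1,016.91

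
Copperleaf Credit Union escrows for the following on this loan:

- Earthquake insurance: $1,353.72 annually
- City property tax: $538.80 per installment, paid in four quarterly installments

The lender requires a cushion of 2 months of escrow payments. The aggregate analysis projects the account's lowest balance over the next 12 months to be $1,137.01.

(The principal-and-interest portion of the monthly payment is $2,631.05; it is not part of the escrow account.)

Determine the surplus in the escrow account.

$552.19

Earthquake insurance = $1,353.72/yr
City property tax = $538.80 × 4 = $2,155.20/yr
Yearly total = $1,353.72 + $2,155.20 = $3,508.92
Monthly = $3,508.92 / 12 = $292.41
Required reserve = 2 × $292.41 = $584.82
Surplus = $1,137.01 − $584.82 = $552.19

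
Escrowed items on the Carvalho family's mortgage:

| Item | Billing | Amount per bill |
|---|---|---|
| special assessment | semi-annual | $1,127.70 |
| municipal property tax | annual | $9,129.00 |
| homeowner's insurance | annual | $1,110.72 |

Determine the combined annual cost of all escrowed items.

Special assessment = $1,127.70 × 2 = $2,255.40 per year
Municipal property tax = $9,129.00 per year
Homeowner's insurance = $1,110.72 per year
Combined annual = $2,255.40 + $9,129.00 + $1,110.72 = $12,495.12

$12,495.12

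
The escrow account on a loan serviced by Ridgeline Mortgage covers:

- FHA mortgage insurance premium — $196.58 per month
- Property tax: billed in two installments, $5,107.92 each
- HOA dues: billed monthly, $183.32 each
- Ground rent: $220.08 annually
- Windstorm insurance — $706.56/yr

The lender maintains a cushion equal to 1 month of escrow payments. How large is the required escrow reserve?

$1,308.44

FHA mortgage insurance premium: $196.58 × 12 = $2,358.96/yr
Property tax: $5,107.92 × 2 = $10,215.84/yr
HOA dues: $183.32 × 12 = $2,199.84/yr
Ground rent: $220.08/yr
Windstorm insurance: $706.56/yr
Annual escrow total = $2,358.96 + $10,215.84 + $2,199.84 + $220.08 + $706.56 = $15,701.28
Per month = $15,701.28 / 12 = $1,308.44
Cushion = 1 × $1,308.44 = $1,308.44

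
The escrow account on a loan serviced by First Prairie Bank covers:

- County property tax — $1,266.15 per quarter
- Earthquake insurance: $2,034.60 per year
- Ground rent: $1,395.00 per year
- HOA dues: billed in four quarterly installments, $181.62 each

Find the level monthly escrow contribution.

County property tax — $1,266.15 × 4 = $5,064.60 annually
Earthquake insurance — $2,034.60 annually
Ground rent — $1,395.00 annually
HOA dues — $181.62 × 4 = $726.48 annually
Combined annual = $5,064.60 + $2,034.60 + $1,395.00 + $726.48 = $9,220.68
Monthly = $9,220.68 / 12 = $768.39

$768.39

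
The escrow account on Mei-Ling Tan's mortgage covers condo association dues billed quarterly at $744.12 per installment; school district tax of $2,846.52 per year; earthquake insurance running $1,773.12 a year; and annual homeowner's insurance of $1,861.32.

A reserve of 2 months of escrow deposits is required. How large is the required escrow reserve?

$1,576.24

Condo association dues: $744.12 × 4 = $2,976.48/yr
School district tax: $2,846.52/yr
Earthquake insurance: $1,773.12/yr
Homeowner's insurance: $1,861.32/yr
Total per year = $9,457.44
Base monthly escrow = $9,457.44 / 12 = $788.12
Required cushion = 2 × $788.12 = $1,576.24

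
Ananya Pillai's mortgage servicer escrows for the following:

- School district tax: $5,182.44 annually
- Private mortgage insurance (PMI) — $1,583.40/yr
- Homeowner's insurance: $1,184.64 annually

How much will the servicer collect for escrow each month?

$662.54

School district tax — $5,182.44
Private mortgage insurance (PMI) — $1,583.40
Homeowner's insurance — $1,184.64
Combined annual = $5,182.44 + $1,583.40 + $1,184.64 = $7,950.48
Per month = $7,950.48 ÷ 12 = $662.54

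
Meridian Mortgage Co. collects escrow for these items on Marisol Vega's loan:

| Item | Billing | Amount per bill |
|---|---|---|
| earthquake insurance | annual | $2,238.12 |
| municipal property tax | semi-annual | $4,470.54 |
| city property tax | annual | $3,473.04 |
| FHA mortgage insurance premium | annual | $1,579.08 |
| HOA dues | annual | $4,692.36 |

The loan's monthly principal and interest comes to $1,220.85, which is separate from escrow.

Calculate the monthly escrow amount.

Earthquake insurance: $2,238.12
Municipal property tax: $4,470.54 × 2 = $8,941.08
City property tax: $3,473.04
FHA mortgage insurance premium: $1,579.08
HOA dues: $4,692.36
Total per year = $2,238.12 + $8,941.08 + $3,473.04 + $1,579.08 + $4,692.36 = $20,923.68
Per month = $20,923.68 / 12 = $1,743.64

$1,743.64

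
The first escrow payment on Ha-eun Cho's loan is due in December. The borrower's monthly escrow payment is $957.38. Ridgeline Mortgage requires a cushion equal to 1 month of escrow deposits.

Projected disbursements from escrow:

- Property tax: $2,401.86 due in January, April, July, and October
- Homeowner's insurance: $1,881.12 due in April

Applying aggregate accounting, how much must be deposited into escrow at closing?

$2,855.32

Cushion = 1 × $957.38 = $957.38
Trial balance (start $0, +$957.38 each month, − disbursements):
  Dec: +$957.38 → $957.38
  Jan: +$957.38 − $2,401.86 → -$487.10
  Feb: +$957.38 → $470.28
  Mar: +$957.38 → $1,427.66
  Apr: +$957.38 − $4,282.98 → -$1,897.94
  May: +$957.38 → -$940.56
  Jun: +$957.38 → $16.82
  Jul: +$957.38 − $2,401.86 → -$1,427.66
  Aug: +$957.38 → -$470.28
  Sep: +$957.38 → $487.10
  Oct: +$957.38 − $2,401.86 → -$957.38
  Nov: +$957.38 → $0.00
Lowest trial balance = -$1,897.94 (Apr)
Initial deposit = cushion − low point = $957.38 − (-$1,897.94) = $2,855.32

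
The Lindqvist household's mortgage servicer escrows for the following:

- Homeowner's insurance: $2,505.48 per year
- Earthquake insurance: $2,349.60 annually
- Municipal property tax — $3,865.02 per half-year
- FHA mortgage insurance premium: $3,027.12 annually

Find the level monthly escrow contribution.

Homeowner's insurance: $2,505.48 annually
Earthquake insurance: $2,349.60 annually
Municipal property tax: $3,865.02 × 2 = $7,730.04 annually
FHA mortgage insurance premium: $3,027.12 annually
Combined annual = $2,505.48 + $2,349.60 + $7,730.04 + $3,027.12 = $15,612.24
Base monthly escrow = $15,612.24 / 12 = $1,301.02

$1,301.02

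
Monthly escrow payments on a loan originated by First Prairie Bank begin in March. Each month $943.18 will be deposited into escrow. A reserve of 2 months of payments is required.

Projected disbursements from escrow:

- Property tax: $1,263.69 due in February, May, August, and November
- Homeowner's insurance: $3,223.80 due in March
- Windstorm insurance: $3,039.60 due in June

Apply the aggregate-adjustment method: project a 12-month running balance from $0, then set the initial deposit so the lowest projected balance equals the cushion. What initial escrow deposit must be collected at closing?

Cushion = 2 × $943.18 = $1,886.36
Trial balance (start $0, +$943.18 each month, − disbursements):
  Mar: +$943.18 − $3,223.80 → -$2,280.62
  Apr: +$943.18 → -$1,337.44
  May: +$943.18 − $1,263.69 → -$1,657.95
  Jun: +$943.18 − $3,039.60 → -$3,754.37
  Jul: +$943.18 → -$2,811.19
  Aug: +$943.18 − $1,263.69 → -$3,131.70
  Sep: +$943.18 → -$2,188.52
  Oct: +$943.18 → -$1,245.34
  Nov: +$943.18 − $1,263.69 → -$1,565.85
  Dec: +$943.18 → -$622.67
  Jan: +$943.18 → $320.51
  Feb: +$943.18 − $1,263.69 → $0.00
Lowest trial balance = -$3,754.37 (Jun)
Initial deposit = cushion − low point = $1,886.36 − (-$3,754.37) = $5,640.73

$5,640.73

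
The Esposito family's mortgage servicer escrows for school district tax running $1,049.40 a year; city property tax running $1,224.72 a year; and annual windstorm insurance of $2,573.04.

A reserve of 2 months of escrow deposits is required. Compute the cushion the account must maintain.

$807.86

School district tax — $1,049.40 annually
City property tax — $1,224.72 annually
Windstorm insurance — $2,573.04 annually
Annual escrow total = $4,847.16
Base monthly escrow = $4,847.16 / 12 = $403.93
Cushion = 2 × $403.93 = $807.86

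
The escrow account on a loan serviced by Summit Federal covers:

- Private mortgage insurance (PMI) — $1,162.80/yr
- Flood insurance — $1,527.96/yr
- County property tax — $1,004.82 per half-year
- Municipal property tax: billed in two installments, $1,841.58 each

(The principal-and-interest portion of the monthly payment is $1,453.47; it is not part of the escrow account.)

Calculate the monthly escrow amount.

Private mortgage insurance (PMI) — $1,162.80/yr
Flood insurance — $1,527.96/yr
County property tax — $1,004.82 × 2 = $2,009.64/yr
Municipal property tax — $1,841.58 × 2 = $3,683.16/yr
Combined annual = $1,162.80 + $1,527.96 + $2,009.64 + $3,683.16 = $8,383.56
Base monthly escrow = $8,383.56 ÷ 12 = $698.63

$698.63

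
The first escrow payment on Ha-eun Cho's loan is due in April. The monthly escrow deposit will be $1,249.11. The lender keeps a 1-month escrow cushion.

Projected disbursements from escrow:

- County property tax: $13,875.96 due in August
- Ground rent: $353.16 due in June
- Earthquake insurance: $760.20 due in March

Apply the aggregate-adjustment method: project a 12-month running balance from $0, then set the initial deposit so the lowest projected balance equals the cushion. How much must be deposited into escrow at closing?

Cushion = 1 × $1,249.11 = $1,249.11
Trial balance (start $0, +$1,249.11 each month, − disbursements):
  Apr: +$1,249.11 → $1,249.11
  May: +$1,249.11 → $2,498.22
  Jun: +$1,249.11 − $353.16 → $3,394.17
  Jul: +$1,249.11 → $4,643.28
  Aug: +$1,249.11 − $13,875.96 → -$7,983.57
  Sep: +$1,249.11 → -$6,734.46
  Oct: +$1,249.11 → -$5,485.35
  Nov: +$1,249.11 → -$4,236.24
  Dec: +$1,249.11 → -$2,987.13
  Jan: +$1,249.11 → -$1,738.02
  Feb: +$1,249.11 → -$488.91
  Mar: +$1,249.11 − $760.20 → $0.00
Lowest trial balance = -$7,983.57 (Aug)
Initial deposit = cushion − low point = $1,249.11 − (-$7,983.57) = $9,232.68

$9,232.68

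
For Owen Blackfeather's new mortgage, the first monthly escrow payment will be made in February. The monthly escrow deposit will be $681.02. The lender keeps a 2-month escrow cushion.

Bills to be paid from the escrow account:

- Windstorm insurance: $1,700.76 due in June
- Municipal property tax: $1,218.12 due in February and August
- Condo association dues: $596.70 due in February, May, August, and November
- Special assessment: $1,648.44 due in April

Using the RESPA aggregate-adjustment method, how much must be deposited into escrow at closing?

Cushion = 2 × $681.02 = $1,362.04
Trial balance (start $0, +$681.02 each month, − disbursements):
  Feb: +$681.02 − $1,814.82 → -$1,133.80
  Mar: +$681.02 → -$452.78
  Apr: +$681.02 − $1,648.44 → -$1,420.20
  May: +$681.02 − $596.70 → -$1,335.88
  Jun: +$681.02 − $1,700.76 → -$2,355.62
  Jul: +$681.02 → -$1,674.60
  Aug: +$681.02 − $1,814.82 → -$2,808.40
  Sep: +$681.02 → -$2,127.38
  Oct: +$681.02 → -$1,446.36
  Nov: +$681.02 − $596.70 → -$1,362.04
  Dec: +$681.02 → -$681.02
  Jan: +$681.02 → $0.00
Lowest trial balance = -$2,808.40 (Aug)
Initial deposit = cushion − low point = $1,362.04 − (-$2,808.40) = $4,170.44

$4,170.44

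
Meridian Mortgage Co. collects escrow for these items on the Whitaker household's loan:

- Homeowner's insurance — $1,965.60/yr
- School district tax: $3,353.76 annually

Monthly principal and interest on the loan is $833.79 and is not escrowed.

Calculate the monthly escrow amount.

$443.28

Homeowner's insurance — $1,965.60
School district tax — $3,353.76
Total per year = $1,965.60 + $3,353.76 = $5,319.36
Monthly = $5,319.36 ÷ 12 = $443.28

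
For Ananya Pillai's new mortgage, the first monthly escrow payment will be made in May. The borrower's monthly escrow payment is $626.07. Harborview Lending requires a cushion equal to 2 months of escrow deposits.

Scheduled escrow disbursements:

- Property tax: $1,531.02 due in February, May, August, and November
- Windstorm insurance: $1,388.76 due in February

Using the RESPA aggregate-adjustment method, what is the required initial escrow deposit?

Cushion = 2 × $626.07 = $1,252.14
Trial balance (start $0, +$626.07 each month, − disbursements):
  May: +$626.07 − $1,531.02 → -$904.95
  Jun: +$626.07 → -$278.88
  Jul: +$626.07 → $347.19
  Aug: +$626.07 − $1,531.02 → -$557.76
  Sep: +$626.07 → $68.31
  Oct: +$626.07 → $694.38
  Nov: +$626.07 − $1,531.02 → -$210.57
  Dec: +$626.07 → $415.50
  Jan: +$626.07 → $1,041.57
  Feb: +$626.07 − $2,919.78 → -$1,252.14
  Mar: +$626.07 → -$626.07
  Apr: +$626.07 → $0.00
Lowest trial balance = -$1,252.14 (Feb)
Initial deposit = cushion − low point = $1,252.14 − (-$1,252.14) = $2,504.28

$2,504.28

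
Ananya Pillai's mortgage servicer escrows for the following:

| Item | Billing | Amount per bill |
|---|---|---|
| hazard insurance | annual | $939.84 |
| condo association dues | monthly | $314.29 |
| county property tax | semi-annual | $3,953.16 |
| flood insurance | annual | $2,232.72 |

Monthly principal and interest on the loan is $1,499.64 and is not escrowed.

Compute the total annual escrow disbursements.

Hazard insurance: $939.84/yr
Condo association dues: $314.29 × 12 = $3,771.48/yr
County property tax: $3,953.16 × 2 = $7,906.32/yr
Flood insurance: $2,232.72/yr
Combined annual = $939.84 + $3,771.48 + $7,906.32 + $2,232.72 = $14,850.36

$14,850.36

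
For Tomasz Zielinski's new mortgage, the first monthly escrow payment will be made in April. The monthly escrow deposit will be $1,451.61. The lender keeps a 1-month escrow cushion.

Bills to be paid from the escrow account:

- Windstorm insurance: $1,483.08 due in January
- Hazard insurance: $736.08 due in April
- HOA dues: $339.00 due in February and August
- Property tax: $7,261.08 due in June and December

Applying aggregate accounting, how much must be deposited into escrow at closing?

$5,093.94

Cushion = 1 × $1,451.61 = $1,451.61
Trial balance (start $0, +$1,451.61 each month, − disbursements):
  Apr: +$1,451.61 − $736.08 → $715.53
  May: +$1,451.61 → $2,167.14
  Jun: +$1,451.61 − $7,261.08 → -$3,642.33
  Jul: +$1,451.61 → -$2,190.72
  Aug: +$1,451.61 − $339.00 → -$1,078.11
  Sep: +$1,451.61 → $373.50
  Oct: +$1,451.61 → $1,825.11
  Nov: +$1,451.61 → $3,276.72
  Dec: +$1,451.61 − $7,261.08 → -$2,532.75
  Jan: +$1,451.61 − $1,483.08 → -$2,564.22
  Feb: +$1,451.61 − $339.00 → -$1,451.61
  Mar: +$1,451.61 → $0.00
Lowest trial balance = -$3,642.33 (Jun)
Initial deposit = cushion − low point = $1,451.61 − (-$3,642.33) = $5,093.94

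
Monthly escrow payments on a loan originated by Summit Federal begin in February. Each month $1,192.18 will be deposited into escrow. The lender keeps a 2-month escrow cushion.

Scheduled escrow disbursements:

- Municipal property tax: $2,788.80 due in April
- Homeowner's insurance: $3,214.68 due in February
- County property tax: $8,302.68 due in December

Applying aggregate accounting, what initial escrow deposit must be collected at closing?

$4,811.30

Cushion = 2 × $1,192.18 = $2,384.36
Trial balance (start $0, +$1,192.18 each month, − disbursements):
  Feb: +$1,192.18 − $3,214.68 → -$2,022.50
  Mar: +$1,192.18 → -$830.32
  Apr: +$1,192.18 − $2,788.80 → -$2,426.94
  May: +$1,192.18 → -$1,234.76
  Jun: +$1,192.18 → -$42.58
  Jul: +$1,192.18 → $1,149.60
  Aug: +$1,192.18 → $2,341.78
  Sep: +$1,192.18 → $3,533.96
  Oct: +$1,192.18 → $4,726.14
  Nov: +$1,192.18 → $5,918.32
  Dec: +$1,192.18 − $8,302.68 → -$1,192.18
  Jan: +$1,192.18 → $0.00
Lowest trial balance = -$2,426.94 (Apr)
Initial deposit = cushion − low point = $2,384.36 − (-$2,426.94) = $4,811.30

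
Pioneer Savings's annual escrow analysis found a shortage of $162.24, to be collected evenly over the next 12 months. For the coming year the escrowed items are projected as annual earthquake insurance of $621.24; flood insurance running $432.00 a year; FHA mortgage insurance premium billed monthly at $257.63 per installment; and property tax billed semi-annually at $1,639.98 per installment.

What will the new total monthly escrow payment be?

$632.25

Earthquake insurance = $621.24/yr
Flood insurance = $432.00/yr
FHA mortgage insurance premium = $257.63 × 12 = $3,091.56/yr
Property tax = $1,639.98 × 2 = $3,279.96/yr
Annual escrow total = $621.24 + $432.00 + $3,091.56 + $3,279.96 = $7,424.76
Base monthly escrow = $7,424.76 / 12 = $618.73
Shortage spread = $162.24 / 12 = $13.52/mo
New monthly escrow = $618.73 + $13.52 = $632.25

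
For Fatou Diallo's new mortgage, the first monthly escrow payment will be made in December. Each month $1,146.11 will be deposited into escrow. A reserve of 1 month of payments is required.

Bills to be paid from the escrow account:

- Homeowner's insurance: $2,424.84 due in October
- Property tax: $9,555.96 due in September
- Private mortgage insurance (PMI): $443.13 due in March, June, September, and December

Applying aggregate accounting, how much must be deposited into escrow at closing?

Cushion = 1 × $1,146.11 = $1,146.11
Trial balance (start $0, +$1,146.11 each month, − disbursements):
  Dec: +$1,146.11 − $443.13 → $702.98
  Jan: +$1,146.11 → $1,849.09
  Feb: +$1,146.11 → $2,995.20
  Mar: +$1,146.11 − $443.13 → $3,698.18
  Apr: +$1,146.11 → $4,844.29
  May: +$1,146.11 → $5,990.40
  Jun: +$1,146.11 − $443.13 → $6,693.38
  Jul: +$1,146.11 → $7,839.49
  Aug: +$1,146.11 → $8,985.60
  Sep: +$1,146.11 − $9,999.09 → $132.62
  Oct: +$1,146.11 − $2,424.84 → -$1,146.11
  Nov: +$1,146.11 → $0.00
Lowest trial balance = -$1,146.11 (Oct)
Initial deposit = cushion − low point = $1,146.11 − (-$1,146.11) = $2,292.22

$2,292.22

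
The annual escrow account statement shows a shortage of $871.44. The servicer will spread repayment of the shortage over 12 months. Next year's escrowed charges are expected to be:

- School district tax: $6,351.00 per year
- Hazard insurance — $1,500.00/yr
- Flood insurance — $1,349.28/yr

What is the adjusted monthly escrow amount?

School district tax = $6,351.00 annually
Hazard insurance = $1,500.00 annually
Flood insurance = $1,349.28 annually
Total annual escrow = $6,351.00 + $1,500.00 + $1,349.28 = $9,200.28
Per month = $9,200.28 ÷ 12 = $766.69
Shortage spread = $871.44 / 12 = $72.62/mo
Adjusted monthly = $766.69 + $72.62 = $839.31

$839.31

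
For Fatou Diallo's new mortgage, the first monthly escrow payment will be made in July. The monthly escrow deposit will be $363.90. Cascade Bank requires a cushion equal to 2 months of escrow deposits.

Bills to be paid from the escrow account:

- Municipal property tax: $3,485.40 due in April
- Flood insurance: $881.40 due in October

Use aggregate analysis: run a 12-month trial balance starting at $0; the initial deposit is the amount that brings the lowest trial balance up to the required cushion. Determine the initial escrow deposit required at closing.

Cushion = 2 × $363.90 = $727.80
Trial balance (start $0, +$363.90 each month, − disbursements):
  Jul: +$363.90 → $363.90
  Aug: +$363.90 → $727.80
  Sep: +$363.90 → $1,091.70
  Oct: +$363.90 − $881.40 → $574.20
  Nov: +$363.90 → $938.10
  Dec: +$363.90 → $1,302.00
  Jan: +$363.90 → $1,665.90
  Feb: +$363.90 → $2,029.80
  Mar: +$363.90 → $2,393.70
  Apr: +$363.90 − $3,485.40 → -$727.80
  May: +$363.90 → -$363.90
  Jun: +$363.90 → $0.00
Lowest trial balance = -$727.80 (Apr)
Initial deposit = cushion − low point = $727.80 − (-$727.80) = $1,455.60

$1,455.60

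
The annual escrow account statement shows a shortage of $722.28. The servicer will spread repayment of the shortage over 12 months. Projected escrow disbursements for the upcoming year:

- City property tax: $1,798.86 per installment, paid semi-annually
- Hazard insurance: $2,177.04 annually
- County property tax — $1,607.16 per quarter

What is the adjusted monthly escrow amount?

City property tax = $1,798.86 × 2 = $3,597.72
Hazard insurance = $2,177.04
County property tax = $1,607.16 × 4 = $6,428.64
Yearly total = $3,597.72 + $2,177.04 + $6,428.64 = $12,203.40
Base monthly escrow = $12,203.40 / 12 = $1,016.95
Shortage per month = $722.28 ÷ 12 = $60.19
New monthly escrow = $1,016.95 + $60.19 = $1,077.14

$1,077.14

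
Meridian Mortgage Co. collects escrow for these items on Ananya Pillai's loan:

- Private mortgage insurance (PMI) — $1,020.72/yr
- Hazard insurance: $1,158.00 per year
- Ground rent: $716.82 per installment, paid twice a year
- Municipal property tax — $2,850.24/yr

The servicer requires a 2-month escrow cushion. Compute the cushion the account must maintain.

$1,077.10

Private mortgage insurance (PMI): $1,020.72 per year
Hazard insurance: $1,158.00 per year
Ground rent: $716.82 × 2 = $1,433.64 per year
Municipal property tax: $2,850.24 per year
Annual escrow total = $1,020.72 + $1,158.00 + $1,433.64 + $2,850.24 = $6,462.60
Monthly escrow = $6,462.60 ÷ 12 = $538.55
Cushion = 2 × $538.55 = $1,077.10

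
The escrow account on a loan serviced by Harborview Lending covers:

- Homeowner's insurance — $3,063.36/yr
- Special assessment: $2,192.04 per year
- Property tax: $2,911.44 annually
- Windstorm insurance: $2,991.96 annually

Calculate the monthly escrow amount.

Homeowner's insurance — $3,063.36 per year
Special assessment — $2,192.04 per year
Property tax — $2,911.44 per year
Windstorm insurance — $2,991.96 per year
Combined annual = $3,063.36 + $2,192.04 + $2,911.44 + $2,991.96 = $11,158.80
Monthly escrow = $11,158.80 ÷ 12 = $929.90

$929.90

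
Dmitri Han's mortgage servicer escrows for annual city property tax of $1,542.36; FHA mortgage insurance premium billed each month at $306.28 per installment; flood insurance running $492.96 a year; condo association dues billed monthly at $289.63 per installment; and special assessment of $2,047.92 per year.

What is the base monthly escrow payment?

$936.18

City property tax — $1,542.36 annually
FHA mortgage insurance premium — $306.28 × 12 = $3,675.36 annually
Flood insurance — $492.96 annually
Condo association dues — $289.63 × 12 = $3,475.56 annually
Special assessment — $2,047.92 annually
Total annual escrow = $11,234.16
Base monthly escrow = $11,234.16 ÷ 12 = $936.18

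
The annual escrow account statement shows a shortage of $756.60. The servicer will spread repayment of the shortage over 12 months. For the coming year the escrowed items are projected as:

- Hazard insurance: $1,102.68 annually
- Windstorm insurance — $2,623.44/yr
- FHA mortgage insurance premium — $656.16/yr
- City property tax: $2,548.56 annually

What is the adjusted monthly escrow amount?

$640.62

Hazard insurance — $1,102.68
Windstorm insurance — $2,623.44
FHA mortgage insurance premium — $656.16
City property tax — $2,548.56
Yearly total = $1,102.68 + $2,623.44 + $656.16 + $2,548.56 = $6,930.84
Monthly = $6,930.84 ÷ 12 = $577.57
Shortage spread = $756.60 ÷ 12 = $63.05/mo
New monthly escrow = $577.57 + $63.05 = $640.62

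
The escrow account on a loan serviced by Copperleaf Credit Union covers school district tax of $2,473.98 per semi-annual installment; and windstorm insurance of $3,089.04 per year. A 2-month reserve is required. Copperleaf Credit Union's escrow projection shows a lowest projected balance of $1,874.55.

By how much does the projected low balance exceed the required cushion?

$535.05

School district tax = $2,473.98 × 2 = $4,947.96
Windstorm insurance = $3,089.04
Total per year = $8,037.00
Monthly = $8,037.00 / 12 = $669.75
Required reserve = 2 × $669.75 = $1,339.50
Excess over cushion: $1,874.55 − $1,339.50 = $535.05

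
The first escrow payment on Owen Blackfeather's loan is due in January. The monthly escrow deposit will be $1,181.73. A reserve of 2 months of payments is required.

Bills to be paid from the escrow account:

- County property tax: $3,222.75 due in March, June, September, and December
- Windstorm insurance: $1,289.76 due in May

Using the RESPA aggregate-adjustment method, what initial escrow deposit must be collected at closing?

$3,008.34

Cushion = 2 × $1,181.73 = $2,363.46
Trial balance (start $0, +$1,181.73 each month, − disbursements):
  Jan: +$1,181.73 → $1,181.73
  Feb: +$1,181.73 → $2,363.46
  Mar: +$1,181.73 − $3,222.75 → $322.44
  Apr: +$1,181.73 → $1,504.17
  May: +$1,181.73 − $1,289.76 → $1,396.14
  Jun: +$1,181.73 − $3,222.75 → -$644.88
  Jul: +$1,181.73 → $536.85
  Aug: +$1,181.73 → $1,718.58
  Sep: +$1,181.73 − $3,222.75 → -$322.44
  Oct: +$1,181.73 → $859.29
  Nov: +$1,181.73 → $2,041.02
  Dec: +$1,181.73 − $3,222.75 → $0.00
Lowest trial balance = -$644.88 (Jun)
Initial deposit = cushion − low point = $2,363.46 − (-$644.88) = $3,008.34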